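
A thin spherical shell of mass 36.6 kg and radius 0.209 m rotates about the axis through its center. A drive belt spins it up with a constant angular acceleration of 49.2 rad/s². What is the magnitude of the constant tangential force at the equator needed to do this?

F ≈ 251 N

I = (2/3)MR² = (2/3)(36.6)(0.209)² = 1.066 kg·m².
The required torque is τ = Iα = (1.066)(49.20) = 52.44 N·m.
A tangential force at the equator gives τ = FR, so F = τ/R = 52.44/0.209 = 250.9 N.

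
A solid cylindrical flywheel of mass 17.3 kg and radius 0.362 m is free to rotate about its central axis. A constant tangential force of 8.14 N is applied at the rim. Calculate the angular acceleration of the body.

α ≈ 2.60 rad/s²

I = ½MR² = (1/2)(17.3)(0.362)² = 1.134 kg·m².
τ = F R = (8.14)(0.362) = 2.947 N·m.
From τ = Iα: α = 2.947/1.134 = 2.600 rad/s².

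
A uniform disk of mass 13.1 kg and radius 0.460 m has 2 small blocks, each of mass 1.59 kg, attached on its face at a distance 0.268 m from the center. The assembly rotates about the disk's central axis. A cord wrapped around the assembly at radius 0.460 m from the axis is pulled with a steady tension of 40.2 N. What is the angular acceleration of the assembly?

I_disk = ½MR² = ½(13.1)(0.460)² = 1.386 kg·m².
I_blocks = 2·m·r² = 2(1.59)(0.268)² = 0.2284 kg·m².
Total I = 1.614 kg·m².
τ = F r = (40.2)(0.460) = 18.49 N·m.
α = τ/I = 18.49/1.614 = 11.45 rad/s².

α ≈ 11.5 rad/s²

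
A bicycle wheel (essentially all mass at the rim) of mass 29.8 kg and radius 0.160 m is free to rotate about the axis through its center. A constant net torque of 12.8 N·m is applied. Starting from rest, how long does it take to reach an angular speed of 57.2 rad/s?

t ≈ 3.41 s

I = MR² = (29.8)(0.160)² = 0.7629 kg·m².
α = τ/I = 12.8/0.7629 = 16.78 rad/s².
ω = αt ⇒ t = ω/α = 57.2/16.78 = 3.409 s.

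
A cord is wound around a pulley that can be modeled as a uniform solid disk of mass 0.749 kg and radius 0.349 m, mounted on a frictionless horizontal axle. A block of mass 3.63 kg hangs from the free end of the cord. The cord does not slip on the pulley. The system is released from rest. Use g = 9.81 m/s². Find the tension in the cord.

I = ½MR² = (1/2)(0.749)(0.349)² = 0.04561 kg·m².
Block: mg − T = ma. Pulley: TR = Iα. No-slip: a = αR, so T = (I/R²)a = 0.3745·a.
Then mg = (m + 0.3745)a, so a = (3.63)(9.81)/(3.63 + 0.3745) = 8.893 m/s².
T = 0.3745·a = 3.330 N.

T ≈ 3.33 N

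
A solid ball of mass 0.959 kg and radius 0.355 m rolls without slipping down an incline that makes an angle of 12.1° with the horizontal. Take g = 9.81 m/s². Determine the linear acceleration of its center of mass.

a ≈ 1.47 m/s²

Translation along the incline: Mg sinθ − f = Ma.
Rotation about the center: fR = Iα with I = (2/5)MR². No-slip gives a = αR, so f = (I/R²)a = (2/5)M a.
Substituting: Mg sinθ = (1 + 0.4000)Ma, so a = g sinθ/(1 + 0.4000) = (9.81) sin 12.1° / 1.400 = 1.469 m/s².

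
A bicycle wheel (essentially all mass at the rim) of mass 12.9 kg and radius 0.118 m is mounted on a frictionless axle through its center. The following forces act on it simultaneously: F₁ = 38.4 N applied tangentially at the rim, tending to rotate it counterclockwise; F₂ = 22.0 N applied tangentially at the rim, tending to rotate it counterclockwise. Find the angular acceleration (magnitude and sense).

α ≈ 39.7 rad/s², counterclockwise

I = MR² = (12.9)(0.118)² = 0.1796 kg·m².
Taking counterclockwise as positive: τ₁ = +(38.4)(0.118) = +4.531 N·m; τ₂ = +(22.0)(0.118) = +2.596 N·m.
Net torque τ = 7.127 N·m.
α = τ/I = 7.127/0.1796 = 39.68 rad/s².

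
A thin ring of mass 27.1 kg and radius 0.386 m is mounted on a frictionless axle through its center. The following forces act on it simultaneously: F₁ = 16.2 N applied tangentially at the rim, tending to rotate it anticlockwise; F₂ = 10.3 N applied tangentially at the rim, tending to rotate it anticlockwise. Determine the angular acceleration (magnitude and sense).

I = MR² = (27.1)(0.386)² = 4.038 kg·m².
Taking anticlockwise as positive: τ₁ = +(16.2)(0.386) = +6.253 N·m; τ₂ = +(10.3)(0.386) = +3.976 N·m.
Net torque τ = 10.23 N·m.
α = τ/I = 10.23/4.038 = 2.533 rad/s².

α ≈ 2.53 rad/s², anticlockwise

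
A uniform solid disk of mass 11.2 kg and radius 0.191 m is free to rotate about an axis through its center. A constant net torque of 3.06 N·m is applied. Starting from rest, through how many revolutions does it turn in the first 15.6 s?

I = ½MR² = (1/2)(11.2)(0.191)² = 0.2043 kg·m².
α = τ/I = 3.06/0.2043 = 14.98 rad/s².
θ = ½αt² = ½(14.98)(15.6)² = 1823 rad.
Revolutions = θ/(2π) = 290.1.

≈ 290 revolutions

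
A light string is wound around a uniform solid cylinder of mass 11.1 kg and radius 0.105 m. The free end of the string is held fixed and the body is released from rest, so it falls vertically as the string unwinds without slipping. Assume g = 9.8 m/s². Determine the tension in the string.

T ≈ 36.3 N

Translation: Mg − T = Ma. Rotation about the center: TR = Iα with I = ½MR².
With a = αR: T = (I/R²)a = (1/2)M a, so Mg = (1 + 0.5000)Ma.
a = g/(1 + 0.5000) = 9.8/1.500 = 6.533 m/s².
T = 0.5000·M·a = (0.5000)(11.1)(6.533) = 36.26 N.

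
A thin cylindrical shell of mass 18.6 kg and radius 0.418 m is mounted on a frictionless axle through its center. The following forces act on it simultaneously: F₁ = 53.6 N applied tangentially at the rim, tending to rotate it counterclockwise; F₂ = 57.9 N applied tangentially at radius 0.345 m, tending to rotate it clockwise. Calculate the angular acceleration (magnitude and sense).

α ≈ 0.748 rad/s², counterclockwise

I = MR² = (18.6)(0.418)² = 3.250 kg·m².
Taking counterclockwise as positive: τ₁ = +(53.6)(0.418) = +22.40 N·m; τ₂ = −(57.9)(0.345) = −19.98 N·m.
Net torque τ = 2.429 N·m.
α = τ/I = 2.429/3.250 = 0.7475 rad/s².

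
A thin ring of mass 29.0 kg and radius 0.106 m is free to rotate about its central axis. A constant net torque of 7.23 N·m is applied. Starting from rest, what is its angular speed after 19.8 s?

ω ≈ 439 rad/s

I = MR² = (29.0)(0.106)² = 0.3258 kg·m².
α = τ/I = 7.23/0.3258 = 22.19 rad/s².
ω = ω₀ + αt = 0 + (22.19)(19.8) = 439.3 rad/s.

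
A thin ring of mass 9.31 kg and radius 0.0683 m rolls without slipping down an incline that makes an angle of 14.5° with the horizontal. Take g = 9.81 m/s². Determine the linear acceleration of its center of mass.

Translation along the incline: Mg sinθ − f = Ma.
Rotation about the center: fR = Iα with I = MR². No-slip gives a = αR, so f = (I/R²)a = M a.
Substituting: Mg sinθ = (1 + 1.000)Ma, so a = g sinθ/(1 + 1.000) = (9.81) sin 14.5° / 2.000 = 1.228 m/s².

a ≈ 1.23 m/s²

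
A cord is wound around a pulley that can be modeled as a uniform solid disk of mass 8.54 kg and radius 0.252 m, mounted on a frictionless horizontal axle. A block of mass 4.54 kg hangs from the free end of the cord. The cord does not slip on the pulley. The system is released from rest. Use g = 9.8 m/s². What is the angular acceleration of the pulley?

α ≈ 20.0 rad/s²

I = ½MR² = (1/2)(8.54)(0.252)² = 0.2712 kg·m².
Block: mg − T = ma. Pulley: TR = Iα. No-slip: a = αR, so T = (I/R²)a = 4.270·a.
Then mg = (m + 4.270)a, so a = (4.54)(9.8)/(4.54 + 4.270) = 5.050 m/s².
α = a/R = 5.050/0.252 = 20.04 rad/s².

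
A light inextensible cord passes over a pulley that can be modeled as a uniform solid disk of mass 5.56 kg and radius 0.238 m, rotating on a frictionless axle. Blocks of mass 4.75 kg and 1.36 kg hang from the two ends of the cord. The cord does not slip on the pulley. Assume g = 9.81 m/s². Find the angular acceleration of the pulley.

I = ½MR² = (1/2)(5.56)(0.238)² = 0.1575 kg·m².
Heavier block: m₁g − T₁ = m₁a. Lighter block: T₂ − m₂g = m₂a.
Pulley: (T₁ − T₂)R = Iα = I(a/R), so T₁ − T₂ = (I/R²)a = (1/2)M_p a = 2.780·a.
Adding the three: (m₁ − m₂)g = (m₁ + m₂ + 2.780)a, so a = (4.75 − 1.36)(9.81)/(4.75 + 1.36 + 2.780) = 3.741 m/s².
α = a/R = 3.741/0.238 = 15.72 rad/s².

α ≈ 15.7 rad/s²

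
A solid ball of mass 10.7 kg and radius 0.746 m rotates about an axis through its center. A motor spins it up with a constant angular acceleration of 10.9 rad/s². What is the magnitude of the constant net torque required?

I = (2/5)MR² = (2/5)(10.7)(0.746)² = 2.382 kg·m².
τ = Iα = (2.382)(10.90) = 25.96 N·m.

τ ≈ 26.0 N·m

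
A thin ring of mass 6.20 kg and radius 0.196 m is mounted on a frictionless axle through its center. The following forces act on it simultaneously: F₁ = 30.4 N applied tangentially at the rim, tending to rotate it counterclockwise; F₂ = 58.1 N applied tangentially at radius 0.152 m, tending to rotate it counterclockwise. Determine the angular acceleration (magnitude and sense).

I = MR² = (6.20)(0.196)² = 0.2382 kg·m².
Taking counterclockwise as positive: τ₁ = +(30.4)(0.196) = +5.958 N·m; τ₂ = +(58.1)(0.152) = +8.831 N·m.
Net torque τ = 14.79 N·m.
α = τ/I = 14.79/0.2382 = 62.09 rad/s².

α ≈ 62.1 rad/s², counterclockwise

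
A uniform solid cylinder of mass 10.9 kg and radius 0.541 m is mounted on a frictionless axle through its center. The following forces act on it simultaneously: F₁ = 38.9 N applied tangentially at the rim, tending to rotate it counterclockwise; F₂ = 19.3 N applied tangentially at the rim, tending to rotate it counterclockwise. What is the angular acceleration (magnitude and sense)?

α ≈ 19.7 rad/s², counterclockwise

I = ½MR² = (1/2)(10.9)(0.541)² = 1.595 kg·m².
Taking counterclockwise as positive: τ₁ = +(38.9)(0.541) = +21.04 N·m; τ₂ = +(19.3)(0.541) = +10.44 N·m.
Net torque τ = 31.49 N·m.
α = τ/I = 31.49/1.595 = 19.74 rad/s².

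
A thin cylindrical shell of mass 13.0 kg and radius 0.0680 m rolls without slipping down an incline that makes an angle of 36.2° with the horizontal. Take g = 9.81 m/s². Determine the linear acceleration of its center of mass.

Translation along the incline: Mg sinθ − f = Ma.
Rotation about the center: fR = Iα with I = MR². No-slip gives a = αR, so f = (I/R²)a = M a.
Substituting: Mg sinθ = (1 + 1.000)Ma, so a = g sinθ/(1 + 1.000) = (9.81) sin 36.2° / 2.000 = 2.897 m/s².

a ≈ 2.90 m/s²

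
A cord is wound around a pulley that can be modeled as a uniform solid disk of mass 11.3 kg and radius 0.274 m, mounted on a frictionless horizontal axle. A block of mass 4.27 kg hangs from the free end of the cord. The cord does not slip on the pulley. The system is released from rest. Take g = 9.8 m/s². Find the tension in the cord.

T ≈ 23.8 N

I = ½MR² = (1/2)(11.3)(0.274)² = 0.4242 kg·m².
Block: mg − T = ma. Pulley: TR = Iα. No-slip: a = αR, so T = (I/R²)a = 5.650·a.
Then mg = (m + 5.650)a, so a = (4.27)(9.8)/(4.27 + 5.650) = 4.218 m/s².
T = 5.650·a = 23.83 N.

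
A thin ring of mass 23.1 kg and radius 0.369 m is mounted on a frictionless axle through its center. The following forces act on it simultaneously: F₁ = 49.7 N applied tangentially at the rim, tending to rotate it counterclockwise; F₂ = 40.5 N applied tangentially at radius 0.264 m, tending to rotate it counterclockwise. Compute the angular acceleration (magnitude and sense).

α ≈ 9.23 rad/s², counterclockwise

I = MR² = (23.1)(0.369)² = 3.145 kg·m².
Taking counterclockwise as positive: τ₁ = +(49.7)(0.369) = +18.34 N·m; τ₂ = +(40.5)(0.264) = +10.69 N·m.
Net torque τ = 29.03 N·m.
α = τ/I = 29.03/3.145 = 9.230 rad/s².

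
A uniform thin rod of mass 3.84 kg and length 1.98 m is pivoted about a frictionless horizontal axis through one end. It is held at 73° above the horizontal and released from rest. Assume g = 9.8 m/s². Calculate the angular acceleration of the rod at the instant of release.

About the pivot, I = (1/3)ML² = (1/3)(3.84)(1.98)² = 5.018 kg·m².
The weight acts at the center, a distance L/2 = 0.9900 m from the pivot; τ = Mg(L/2) cos 73° = 10.89 N·m.
α = τ/I = 10.89/5.018 = 2.171 rad/s².

α ≈ 2.17 rad/s²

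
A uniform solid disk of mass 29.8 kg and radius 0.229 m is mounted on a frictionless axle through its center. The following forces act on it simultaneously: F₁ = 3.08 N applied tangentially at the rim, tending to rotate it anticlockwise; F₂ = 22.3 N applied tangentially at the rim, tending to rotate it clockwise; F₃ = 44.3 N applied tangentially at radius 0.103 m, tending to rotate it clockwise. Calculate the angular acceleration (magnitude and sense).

I = ½MR² = (1/2)(29.8)(0.229)² = 0.7814 kg·m².
Taking anticlockwise as positive: τ₁ = +(3.08)(0.229) = +0.7053 N·m; τ₂ = −(22.3)(0.229) = −5.107 N·m; τ₃ = −(44.3)(0.103) = −4.563 N·m.
Net torque τ = -8.964 N·m.
α = τ/I = -8.964/0.7814 = -11.47 rad/s².

α ≈ 11.5 rad/s², clockwise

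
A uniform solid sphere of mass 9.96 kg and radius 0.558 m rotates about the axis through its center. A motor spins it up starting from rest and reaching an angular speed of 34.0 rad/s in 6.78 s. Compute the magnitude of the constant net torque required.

τ ≈ 6.22 N·m

I = (2/5)MR² = (2/5)(9.96)(0.558)² = 1.240 kg·m².
α = Δω/Δt = (34.0 − 0)/6.78 = 5.015 rad/s².
τ = Iα = (1.240)(5.015) = 6.221 N·m.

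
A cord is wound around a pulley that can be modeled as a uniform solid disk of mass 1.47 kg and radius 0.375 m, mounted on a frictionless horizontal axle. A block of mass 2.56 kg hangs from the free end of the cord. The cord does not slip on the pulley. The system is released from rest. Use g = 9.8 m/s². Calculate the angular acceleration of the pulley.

I = ½MR² = (1/2)(1.47)(0.375)² = 0.1034 kg·m².
Block: mg − T = ma. Pulley: TR = Iα. No-slip: a = αR, so T = (I/R²)a = 0.7350·a.
Then mg = (m + 0.7350)a, so a = (2.56)(9.8)/(2.56 + 0.7350) = 7.614 m/s².
α = a/R = 7.614/0.375 = 20.30 rad/s².

α ≈ 20.3 rad/s²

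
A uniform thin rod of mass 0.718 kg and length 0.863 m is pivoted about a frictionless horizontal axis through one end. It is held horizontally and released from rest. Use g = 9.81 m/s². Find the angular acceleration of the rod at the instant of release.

α ≈ 17.1 rad/s²

About the pivot, I = (1/3)ML² = (1/3)(0.718)(0.863)² = 0.1782 kg·m².
The weight acts at the center, a distance L/2 = 0.4315 m from the pivot; τ = Mg(L/2) = 3.039 N·m.
α = τ/I = 3.039/0.1782 = 17.05 rad/s².
(Equivalently α = (3g/(2L)) = 17.05 rad/s².)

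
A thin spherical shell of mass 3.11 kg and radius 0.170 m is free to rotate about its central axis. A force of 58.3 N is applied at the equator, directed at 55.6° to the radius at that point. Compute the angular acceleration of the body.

α ≈ 136 rad/s²

I = (2/3)MR² = (2/3)(3.11)(0.170)² = 0.05992 kg·m².
Only the tangential component produces torque: τ = F R sinθ = (58.3)(0.170) sin 55.6° = 8.178 N·m.
Newton's second law for rotation, τ = Iα, gives α = τ/I = 8.178/0.05992 = 136.5 rad/s².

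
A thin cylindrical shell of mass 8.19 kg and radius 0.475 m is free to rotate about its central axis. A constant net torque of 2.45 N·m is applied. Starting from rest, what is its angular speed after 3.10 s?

ω ≈ 4.11 rad/s

I = MR² = (8.19)(0.475)² = 1.848 kg·m².
α = τ/I = 2.45/1.848 = 1.326 rad/s².
ω = ω₀ + αt = 0 + (1.326)(3.10) = 4.110 rad/s.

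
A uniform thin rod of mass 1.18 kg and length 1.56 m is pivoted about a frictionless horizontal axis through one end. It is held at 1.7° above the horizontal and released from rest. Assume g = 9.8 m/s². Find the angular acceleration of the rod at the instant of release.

α ≈ 9.42 rad/s²

About the pivot, I = (1/3)ML² = (1/3)(1.18)(1.56)² = 0.9572 kg·m².
The weight acts at the center, a distance L/2 = 0.7800 m from the pivot; τ = Mg(L/2) cos 1.7° = 9.016 N·m.
α = τ/I = 9.016/0.9572 = 9.419 rad/s².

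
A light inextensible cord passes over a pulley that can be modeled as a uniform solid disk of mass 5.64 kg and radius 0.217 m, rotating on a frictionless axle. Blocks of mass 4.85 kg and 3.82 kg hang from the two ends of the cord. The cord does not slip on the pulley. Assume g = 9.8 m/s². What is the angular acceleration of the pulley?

I = ½MR² = (1/2)(5.64)(0.217)² = 0.1328 kg·m².
Heavier block: m₁g − T₁ = m₁a. Lighter block: T₂ − m₂g = m₂a.
Pulley: (T₁ − T₂)R = Iα = I(a/R), so T₁ − T₂ = (I/R²)a = (1/2)M_p a = 2.820·a.
Adding the three: (m₁ − m₂)g = (m₁ + m₂ + 2.820)a, so a = (4.85 − 3.82)(9.8)/(4.85 + 3.82 + 2.820) = 0.8785 m/s².
α = a/R = 0.8785/0.217 = 4.048 rad/s².

α ≈ 4.05 rad/s²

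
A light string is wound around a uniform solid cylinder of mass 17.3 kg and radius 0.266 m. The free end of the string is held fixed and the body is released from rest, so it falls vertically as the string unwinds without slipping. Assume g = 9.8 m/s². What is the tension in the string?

Translation: Mg − T = Ma. Rotation about the center: TR = Iα with I = ½MR².
With a = αR: T = (I/R²)a = (1/2)M a, so Mg = (1 + 0.5000)Ma.
a = g/(1 + 0.5000) = 9.8/1.500 = 6.533 m/s².
T = 0.5000·M·a = (0.5000)(17.3)(6.533) = 56.51 N.

T ≈ 56.5 N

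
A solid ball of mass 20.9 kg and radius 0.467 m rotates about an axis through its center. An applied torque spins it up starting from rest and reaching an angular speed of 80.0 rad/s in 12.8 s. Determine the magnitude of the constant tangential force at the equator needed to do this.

I = (2/5)MR² = (2/5)(20.9)(0.467)² = 1.823 kg·m².
α = Δω/Δt = (80.0 − 0)/12.8 = 6.250 rad/s².
The required torque is τ = Iα = (1.823)(6.250) = 11.40 N·m.
A tangential force at the equator gives τ = FR, so F = τ/R = 11.40/0.467 = 24.40 N.

F ≈ 24.4 N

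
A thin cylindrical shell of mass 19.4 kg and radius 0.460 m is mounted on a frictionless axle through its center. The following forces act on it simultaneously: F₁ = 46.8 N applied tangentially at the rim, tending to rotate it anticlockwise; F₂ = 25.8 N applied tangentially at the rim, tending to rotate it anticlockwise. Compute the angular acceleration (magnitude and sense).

I = MR² = (19.4)(0.460)² = 4.105 kg·m².
Taking anticlockwise as positive: τ₁ = +(46.8)(0.460) = +21.53 N·m; τ₂ = +(25.8)(0.460) = +11.87 N·m.
Net torque τ = 33.40 N·m.
α = τ/I = 33.40/4.105 = 8.135 rad/s².

α ≈ 8.14 rad/s², anticlockwise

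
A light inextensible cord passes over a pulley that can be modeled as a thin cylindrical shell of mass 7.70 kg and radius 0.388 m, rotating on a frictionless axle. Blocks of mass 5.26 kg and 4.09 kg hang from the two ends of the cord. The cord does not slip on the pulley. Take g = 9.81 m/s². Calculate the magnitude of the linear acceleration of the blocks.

a ≈ 0.673 m/s²

I = MR² = (7.70)(0.388)² = 1.159 kg·m².
Heavier block: m₁g − T₁ = m₁a. Lighter block: T₂ − m₂g = m₂a.
Pulley: (T₁ − T₂)R = Iα = I(a/R), so T₁ − T₂ = (I/R²)a = 1·M_p a = 7.700·a.
Adding the three: (m₁ − m₂)g = (m₁ + m₂ + 7.700)a, so a = (5.26 − 4.09)(9.81)/(5.26 + 4.09 + 7.700) = 0.6732 m/s².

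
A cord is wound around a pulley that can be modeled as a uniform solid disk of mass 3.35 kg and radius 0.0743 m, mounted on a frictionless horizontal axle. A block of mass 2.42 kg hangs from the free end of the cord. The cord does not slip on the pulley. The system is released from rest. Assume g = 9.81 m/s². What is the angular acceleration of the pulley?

I = ½MR² = (1/2)(3.35)(0.0743)² = 0.009247 kg·m².
Block: mg − T = ma. Pulley: TR = Iα. No-slip: a = αR, so T = (I/R²)a = 1.675·a.
Then mg = (m + 1.675)a, so a = (2.42)(9.81)/(2.42 + 1.675) = 5.797 m/s².
α = a/R = 5.797/0.0743 = 78.03 rad/s².

α ≈ 78.0 rad/s²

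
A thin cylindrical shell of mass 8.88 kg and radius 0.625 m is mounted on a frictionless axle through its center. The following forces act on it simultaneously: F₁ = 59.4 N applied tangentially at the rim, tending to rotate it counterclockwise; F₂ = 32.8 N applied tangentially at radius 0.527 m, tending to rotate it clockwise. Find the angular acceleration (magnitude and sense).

α ≈ 5.72 rad/s², counterclockwise

I = MR² = (8.88)(0.625)² = 3.469 kg·m².
Taking counterclockwise as positive: τ₁ = +(59.4)(0.625) = +37.12 N·m; τ₂ = −(32.8)(0.527) = −17.29 N·m.
Net torque τ = 19.84 N·m.
α = τ/I = 19.84/3.469 = 5.719 rad/s².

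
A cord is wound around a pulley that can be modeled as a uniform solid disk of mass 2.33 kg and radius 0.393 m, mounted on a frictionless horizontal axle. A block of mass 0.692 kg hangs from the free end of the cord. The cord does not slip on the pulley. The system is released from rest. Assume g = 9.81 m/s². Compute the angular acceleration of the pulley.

I = ½MR² = (1/2)(2.33)(0.393)² = 0.1799 kg·m².
Block: mg − T = ma. Pulley: TR = Iα. No-slip: a = αR, so T = (I/R²)a = 1.165·a.
Then mg = (m + 1.165)a, so a = (0.692)(9.81)/(0.692 + 1.165) = 3.656 m/s².
α = a/R = 3.656/0.393 = 9.302 rad/s².

α ≈ 9.30 rad/s²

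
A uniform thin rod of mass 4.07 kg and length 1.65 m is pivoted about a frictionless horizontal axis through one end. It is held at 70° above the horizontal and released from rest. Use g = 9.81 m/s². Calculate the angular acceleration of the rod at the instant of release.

α ≈ 3.05 rad/s²

About the pivot, I = (1/3)ML² = (1/3)(4.07)(1.65)² = 3.694 kg·m².
The weight acts at the center, a distance L/2 = 0.8250 m from the pivot; τ = Mg(L/2) cos 70° = 11.27 N·m.
α = τ/I = 11.27/3.694 = 3.050 rad/s².
(Equivalently α = (3g/(2L)) cos 70° = 3.050 rad/s².)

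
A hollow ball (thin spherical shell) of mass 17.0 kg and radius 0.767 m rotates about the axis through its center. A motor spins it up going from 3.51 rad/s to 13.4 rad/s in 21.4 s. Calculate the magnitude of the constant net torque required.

τ ≈ 3.08 N·m

I = (2/3)MR² = (2/3)(17.0)(0.767)² = 6.667 kg·m².
α = Δω/Δt = (13.4 − 3.51)/21.4 = 0.4621 rad/s².
τ = Iα = (6.667)(0.4621) = 3.081 N·m.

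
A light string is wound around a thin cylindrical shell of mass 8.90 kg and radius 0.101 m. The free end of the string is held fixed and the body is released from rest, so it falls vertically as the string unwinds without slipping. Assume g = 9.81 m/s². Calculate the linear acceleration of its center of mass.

Translation: Mg − T = Ma. Rotation about the center: TR = Iα with I = MR².
With a = αR: T = (I/R²)a = M a, so Mg = (1 + 1.000)Ma.
a = g/(1 + 1.000) = 9.81/2.000 = 4.905 m/s².

a ≈ 4.91 m/s²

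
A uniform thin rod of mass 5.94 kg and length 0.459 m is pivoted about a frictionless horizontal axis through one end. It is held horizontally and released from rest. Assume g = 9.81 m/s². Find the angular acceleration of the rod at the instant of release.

α ≈ 32.1 rad/s²

About the pivot, I = (1/3)ML² = (1/3)(5.94)(0.459)² = 0.4171 kg·m².
The weight acts at the center, a distance L/2 = 0.2295 m from the pivot; τ = Mg(L/2) = 13.37 N·m.
α = τ/I = 13.37/0.4171 = 32.06 rad/s².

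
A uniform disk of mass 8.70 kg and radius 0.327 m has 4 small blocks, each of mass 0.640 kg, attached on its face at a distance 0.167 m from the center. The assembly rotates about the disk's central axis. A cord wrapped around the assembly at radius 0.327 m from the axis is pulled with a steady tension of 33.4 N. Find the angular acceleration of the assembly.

α ≈ 20.4 rad/s²

I_disk = ½MR² = ½(8.70)(0.327)² = 0.4651 kg·m².
I_blocks = 4·m·r² = 4(0.640)(0.167)² = 0.07140 kg·m².
Total I = 0.5365 kg·m².
τ = F r = (33.4)(0.327) = 10.92 N·m.
α = τ/I = 10.92/0.5365 = 20.36 rad/s².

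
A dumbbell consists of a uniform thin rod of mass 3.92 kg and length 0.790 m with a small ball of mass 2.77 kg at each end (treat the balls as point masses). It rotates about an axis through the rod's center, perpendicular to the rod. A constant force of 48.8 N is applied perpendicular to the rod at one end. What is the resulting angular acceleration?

I_rod = (1/12)ML² = (1/12)(3.92)(0.790)² = 0.2039 kg·m².
I_balls = 2·m·(L/2)² = 2(2.77)(0.3950)² = 0.8644 kg·m².
Total I = 1.068 kg·m².
τ = F·(L/2) = (48.8)(0.395) = 19.28 N·m.
α = τ/I = 19.28/1.068 = 18.04 rad/s².

α ≈ 18.0 rad/s²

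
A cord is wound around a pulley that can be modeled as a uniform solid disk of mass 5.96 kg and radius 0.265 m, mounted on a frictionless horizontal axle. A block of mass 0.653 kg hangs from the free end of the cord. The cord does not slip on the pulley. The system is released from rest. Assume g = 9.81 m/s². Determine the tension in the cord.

T ≈ 5.25 N

I = ½MR² = (1/2)(5.96)(0.265)² = 0.2093 kg·m².
Block: mg − T = ma. Pulley: TR = Iα. No-slip: a = αR, so T = (I/R²)a = 2.980·a.
Then mg = (m + 2.980)a, so a = (0.653)(9.81)/(0.653 + 2.980) = 1.763 m/s².
T = 2.980·a = 5.255 N.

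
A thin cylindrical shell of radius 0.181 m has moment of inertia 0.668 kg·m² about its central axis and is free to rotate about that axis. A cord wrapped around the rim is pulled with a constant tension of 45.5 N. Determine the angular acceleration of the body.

α ≈ 12.3 rad/s²

τ = F R = (45.5)(0.181) = 8.236 N·m.
Newton's second law for rotation, τ = Iα, gives α = τ/I = 8.236/0.6680 = 12.33 rad/s².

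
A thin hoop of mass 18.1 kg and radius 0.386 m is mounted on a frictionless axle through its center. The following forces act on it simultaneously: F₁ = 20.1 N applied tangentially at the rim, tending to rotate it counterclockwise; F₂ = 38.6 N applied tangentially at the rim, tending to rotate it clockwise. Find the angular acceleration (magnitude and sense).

I = MR² = (18.1)(0.386)² = 2.697 kg·m².
Taking counterclockwise as positive: τ₁ = +(20.1)(0.386) = +7.759 N·m; τ₂ = −(38.6)(0.386) = −14.90 N·m.
Net torque τ = -7.141 N·m.
α = τ/I = -7.141/2.697 = -2.648 rad/s².

α ≈ 2.65 rad/s², clockwise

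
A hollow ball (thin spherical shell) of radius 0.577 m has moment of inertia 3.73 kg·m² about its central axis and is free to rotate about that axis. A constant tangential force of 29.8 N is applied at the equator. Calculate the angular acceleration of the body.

τ = F R = (29.8)(0.577) = 17.19 N·m.
Newton's second law for rotation, τ = Iα, gives α = τ/I = 17.19/3.730 = 4.610 rad/s².

α ≈ 4.61 rad/s²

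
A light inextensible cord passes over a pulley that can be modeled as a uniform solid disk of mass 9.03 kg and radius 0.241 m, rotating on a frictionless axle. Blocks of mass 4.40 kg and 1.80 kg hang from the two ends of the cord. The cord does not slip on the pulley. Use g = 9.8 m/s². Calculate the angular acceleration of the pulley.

α ≈ 9.87 rad/s²

I = ½MR² = (1/2)(9.03)(0.241)² = 0.2622 kg·m².
Heavier block: m₁g − T₁ = m₁a. Lighter block: T₂ − m₂g = m₂a.
Pulley: (T₁ − T₂)R = Iα = I(a/R), so T₁ − T₂ = (I/R²)a = (1/2)M_p a = 4.515·a.
Adding the three: (m₁ − m₂)g = (m₁ + m₂ + 4.515)a, so a = (4.40 − 1.80)(9.8)/(4.40 + 1.80 + 4.515) = 2.378 m/s².
α = a/R = 2.378/0.241 = 9.867 rad/s².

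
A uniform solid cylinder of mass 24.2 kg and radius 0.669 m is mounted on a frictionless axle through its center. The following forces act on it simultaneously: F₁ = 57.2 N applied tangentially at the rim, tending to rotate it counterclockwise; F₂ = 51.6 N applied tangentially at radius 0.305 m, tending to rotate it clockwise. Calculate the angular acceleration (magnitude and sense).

α ≈ 4.16 rad/s², counterclockwise

I = ½MR² = (1/2)(24.2)(0.669)² = 5.415 kg·m².
Taking counterclockwise as positive: τ₁ = +(57.2)(0.669) = +38.27 N·m; τ₂ = −(51.6)(0.305) = −15.74 N·m.
Net torque τ = 22.53 N·m.
α = τ/I = 22.53/5.415 = 4.160 rad/s².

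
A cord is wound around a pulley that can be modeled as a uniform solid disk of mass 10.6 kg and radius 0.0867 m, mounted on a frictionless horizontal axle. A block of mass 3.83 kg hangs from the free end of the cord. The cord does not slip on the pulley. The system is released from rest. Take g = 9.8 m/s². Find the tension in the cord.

I = ½MR² = (1/2)(10.6)(0.0867)² = 0.03984 kg·m².
Block: mg − T = ma. Pulley: TR = Iα. No-slip: a = αR, so T = (I/R²)a = 5.300·a.
Then mg = (m + 5.300)a, so a = (3.83)(9.8)/(3.83 + 5.300) = 4.111 m/s².
T = 5.300·a = 21.79 N.

T ≈ 21.8 N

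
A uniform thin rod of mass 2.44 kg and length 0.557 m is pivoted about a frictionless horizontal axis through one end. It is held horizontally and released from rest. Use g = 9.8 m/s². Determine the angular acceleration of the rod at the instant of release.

α ≈ 26.4 rad/s²

About the pivot, I = (1/3)ML² = (1/3)(2.44)(0.557)² = 0.2523 kg·m².
The weight acts at the center, a distance L/2 = 0.2785 m from the pivot; τ = Mg(L/2) = 6.659 N·m.
α = τ/I = 6.659/0.2523 = 26.39 rad/s².
(Equivalently α = (3g/(2L)) = 26.39 rad/s².)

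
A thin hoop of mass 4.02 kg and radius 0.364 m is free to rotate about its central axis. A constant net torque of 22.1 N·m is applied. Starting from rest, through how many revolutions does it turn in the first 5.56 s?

≈ 102 revolutions

I = MR² = (4.02)(0.364)² = 0.5326 kg·m².
α = τ/I = 22.1/0.5326 = 41.49 rad/s².
θ = ½αt² = ½(41.49)(5.56)² = 641.3 rad.
Revolutions = θ/(2π) = 102.1.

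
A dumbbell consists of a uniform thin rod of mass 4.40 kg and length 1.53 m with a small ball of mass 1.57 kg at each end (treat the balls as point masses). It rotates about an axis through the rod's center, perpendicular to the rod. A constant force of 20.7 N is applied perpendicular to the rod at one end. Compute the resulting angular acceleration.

α ≈ 5.87 rad/s²

I_rod = (1/12)ML² = (1/12)(4.40)(1.53)² = 0.8583 kg·m².
I_balls = 2·m·(L/2)² = 2(1.57)(0.7650)² = 1.838 kg·m².
Total I = 2.696 kg·m².
τ = F·(L/2) = (20.7)(0.765) = 15.84 N·m.
α = τ/I = 15.84/2.696 = 5.874 rad/s².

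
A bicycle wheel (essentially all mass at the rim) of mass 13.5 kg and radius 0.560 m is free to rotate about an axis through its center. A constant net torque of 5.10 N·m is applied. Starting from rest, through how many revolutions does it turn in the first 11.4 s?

≈ 12.5 revolutions

I = MR² = (13.5)(0.560)² = 4.234 kg·m².
α = τ/I = 5.10/4.234 = 1.205 rad/s².
θ = ½αt² = ½(1.205)(11.4)² = 78.28 rad.
Revolutions = θ/(2π) = 12.46.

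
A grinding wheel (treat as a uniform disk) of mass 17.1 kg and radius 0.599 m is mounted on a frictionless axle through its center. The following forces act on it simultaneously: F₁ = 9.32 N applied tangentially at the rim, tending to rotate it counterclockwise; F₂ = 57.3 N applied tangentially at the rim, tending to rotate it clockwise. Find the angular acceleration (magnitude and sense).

I = ½MR² = (1/2)(17.1)(0.599)² = 3.068 kg·m².
Taking counterclockwise as positive: τ₁ = +(9.32)(0.599) = +5.583 N·m; τ₂ = −(57.3)(0.599) = −34.32 N·m.
Net torque τ = -28.74 N·m.
α = τ/I = -28.74/3.068 = -9.368 rad/s².

α ≈ 9.37 rad/s², clockwise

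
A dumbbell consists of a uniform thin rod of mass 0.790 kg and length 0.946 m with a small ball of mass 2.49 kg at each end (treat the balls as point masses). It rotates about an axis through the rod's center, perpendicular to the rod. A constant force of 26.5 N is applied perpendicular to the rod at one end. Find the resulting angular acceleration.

α ≈ 10.7 rad/s²

I_rod = (1/12)ML² = (1/12)(0.790)(0.946)² = 0.05892 kg·m².
I_balls = 2·m·(L/2)² = 2(2.49)(0.4730)² = 1.114 kg·m².
Total I = 1.173 kg·m².
τ = F·(L/2) = (26.5)(0.473) = 12.53 N·m.
α = τ/I = 12.53/1.173 = 10.69 rad/s².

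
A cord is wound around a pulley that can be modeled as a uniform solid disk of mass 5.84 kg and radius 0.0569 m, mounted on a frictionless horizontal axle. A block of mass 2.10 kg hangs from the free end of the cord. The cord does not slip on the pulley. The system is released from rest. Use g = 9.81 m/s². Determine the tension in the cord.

T ≈ 12.0 N

I = ½MR² = (1/2)(5.84)(0.0569)² = 0.009454 kg·m².
Block: mg − T = ma. Pulley: TR = Iα. No-slip: a = αR, so T = (I/R²)a = 2.920·a.
Then mg = (m + 2.920)a, so a = (2.10)(9.81)/(2.10 + 2.920) = 4.104 m/s².
T = 2.920·a = 11.98 N.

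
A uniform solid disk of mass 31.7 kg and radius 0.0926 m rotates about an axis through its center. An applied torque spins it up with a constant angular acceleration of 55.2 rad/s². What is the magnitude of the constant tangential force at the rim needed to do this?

F ≈ 81.0 N

I = ½MR² = (1/2)(31.7)(0.0926)² = 0.1359 kg·m².
The required torque is τ = Iα = (0.1359)(55.20) = 7.502 N·m.
A tangential force at the rim gives τ = FR, so F = τ/R = 7.502/0.0926 = 81.02 N.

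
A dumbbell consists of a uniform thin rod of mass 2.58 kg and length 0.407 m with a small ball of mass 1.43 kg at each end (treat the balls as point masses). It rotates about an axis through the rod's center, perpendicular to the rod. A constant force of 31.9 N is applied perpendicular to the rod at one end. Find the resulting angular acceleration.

α ≈ 42.1 rad/s²

I_rod = (1/12)ML² = (1/12)(2.58)(0.407)² = 0.03561 kg·m².
I_balls = 2·m·(L/2)² = 2(1.43)(0.2035)² = 0.1184 kg·m².
Total I = 0.1541 kg·m².
τ = F·(L/2) = (31.9)(0.203) = 6.492 N·m.
α = τ/I = 6.492/0.1541 = 42.14 rad/s².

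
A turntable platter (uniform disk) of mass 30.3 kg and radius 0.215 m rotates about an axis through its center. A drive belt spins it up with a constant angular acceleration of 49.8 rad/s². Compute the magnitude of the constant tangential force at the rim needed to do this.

I = ½MR² = (1/2)(30.3)(0.215)² = 0.7003 kg·m².
The required torque is τ = Iα = (0.7003)(49.80) = 34.88 N·m.
A tangential force at the rim gives τ = FR, so F = τ/R = 34.88/0.215 = 162.2 N.

F ≈ 162 N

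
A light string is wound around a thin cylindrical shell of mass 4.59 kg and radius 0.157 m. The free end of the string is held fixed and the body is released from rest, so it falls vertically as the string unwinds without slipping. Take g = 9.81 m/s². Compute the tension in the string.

T ≈ 22.5 N

Translation: Mg − T = Ma. Rotation about the center: TR = Iα with I = MR².
With a = αR: T = (I/R²)a = M a, so Mg = (1 + 1.000)Ma.
a = g/(1 + 1.000) = 9.81/2.000 = 4.905 m/s².
T = 1.000·M·a = (1.000)(4.59)(4.905) = 22.51 N.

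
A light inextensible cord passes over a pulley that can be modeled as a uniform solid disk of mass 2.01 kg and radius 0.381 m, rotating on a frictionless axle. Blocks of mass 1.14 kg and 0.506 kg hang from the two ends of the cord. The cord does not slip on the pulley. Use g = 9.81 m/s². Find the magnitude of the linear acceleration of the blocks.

a ≈ 2.35 m/s²

I = ½MR² = (1/2)(2.01)(0.381)² = 0.1459 kg·m².
Heavier block: m₁g − T₁ = m₁a. Lighter block: T₂ − m₂g = m₂a.
Pulley: (T₁ − T₂)R = Iα = I(a/R), so T₁ − T₂ = (I/R²)a = (1/2)M_p a = 1.005·a.
Adding the three: (m₁ − m₂)g = (m₁ + m₂ + 1.005)a, so a = (1.14 − 0.506)(9.81)/(1.14 + 0.506 + 1.005) = 2.346 m/s².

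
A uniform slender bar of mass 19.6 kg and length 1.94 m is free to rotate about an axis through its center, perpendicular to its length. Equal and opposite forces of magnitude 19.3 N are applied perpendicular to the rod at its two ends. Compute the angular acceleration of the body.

α ≈ 6.09 rad/s²

I = (1/12)ML² = (1/12)(19.6)(1.94)² = 6.147 kg·m².
The couple gives τ = F·(L/2) + F·(L/2) = F L = (19.3)(1.94) = 37.44 N·m.
From τ = Iα: α = 37.44/6.147 = 6.091 rad/s².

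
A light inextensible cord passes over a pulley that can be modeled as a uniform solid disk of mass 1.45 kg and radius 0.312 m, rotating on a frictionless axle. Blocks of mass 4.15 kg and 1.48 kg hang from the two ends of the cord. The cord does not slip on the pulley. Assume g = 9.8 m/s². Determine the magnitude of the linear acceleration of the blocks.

I = ½MR² = (1/2)(1.45)(0.312)² = 0.07057 kg·m².
Heavier block: m₁g − T₁ = m₁a. Lighter block: T₂ − m₂g = m₂a.
Pulley: (T₁ − T₂)R = Iα = I(a/R), so T₁ − T₂ = (I/R²)a = (1/2)M_p a = 0.7250·a.
Adding the three: (m₁ − m₂)g = (m₁ + m₂ + 0.7250)a, so a = (4.15 − 1.48)(9.8)/(4.15 + 1.48 + 0.7250) = 4.117 m/s².

a ≈ 4.12 m/s²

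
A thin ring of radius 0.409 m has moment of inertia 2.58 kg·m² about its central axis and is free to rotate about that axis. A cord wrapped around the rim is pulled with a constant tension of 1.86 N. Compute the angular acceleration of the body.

τ = F R = (1.86)(0.409) = 0.7607 N·m.
From τ = Iα: α = 0.7607/2.580 = 0.2949 rad/s².

α ≈ 0.295 rad/s²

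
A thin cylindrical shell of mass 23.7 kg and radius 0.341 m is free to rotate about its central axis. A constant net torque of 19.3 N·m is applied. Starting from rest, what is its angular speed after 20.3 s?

I = MR² = (23.7)(0.341)² = 2.756 kg·m².
α = τ/I = 19.3/2.756 = 7.003 rad/s².
ω = ω₀ + αt = 0 + (7.003)(20.3) = 142.2 rad/s.

ω ≈ 142 rad/s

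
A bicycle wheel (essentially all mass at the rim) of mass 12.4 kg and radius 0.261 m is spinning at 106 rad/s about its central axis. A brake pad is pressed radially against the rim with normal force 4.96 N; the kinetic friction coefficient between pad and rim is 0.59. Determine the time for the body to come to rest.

I = MR² = (12.4)(0.261)² = 0.8447 kg·m².
Friction force f = μN = (0.59)(4.96) = 2.926 N at the rim; torque magnitude τ = fR = 0.7638 N·m, opposing ω.
|α| = τ/I = 0.7638/0.8447 = 0.9042 rad/s² (deceleration).
0 = ω₀ − |α|t ⇒ t = ω₀/|α| = 106/0.9042 = 117.2 s.

t ≈ 117 s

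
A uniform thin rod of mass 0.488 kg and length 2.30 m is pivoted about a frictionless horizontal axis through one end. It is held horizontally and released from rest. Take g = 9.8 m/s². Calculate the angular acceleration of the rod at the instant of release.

α ≈ 6.39 rad/s²

About the pivot, I = (1/3)ML² = (1/3)(0.488)(2.30)² = 0.8605 kg·m².
The weight acts at the center, a distance L/2 = 1.150 m from the pivot; τ = Mg(L/2) = 5.500 N·m.
α = τ/I = 5.500/0.8605 = 6.391 rad/s².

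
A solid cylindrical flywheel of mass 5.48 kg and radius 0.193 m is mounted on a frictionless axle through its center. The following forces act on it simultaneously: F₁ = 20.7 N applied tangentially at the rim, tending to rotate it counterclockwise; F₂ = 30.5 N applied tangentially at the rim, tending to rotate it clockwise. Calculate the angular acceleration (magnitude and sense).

I = ½MR² = (1/2)(5.48)(0.193)² = 0.1021 kg·m².
Taking counterclockwise as positive: τ₁ = +(20.7)(0.193) = +3.995 N·m; τ₂ = −(30.5)(0.193) = −5.886 N·m.
Net torque τ = -1.891 N·m.
α = τ/I = -1.891/0.1021 = -18.53 rad/s².

α ≈ 18.5 rad/s², clockwise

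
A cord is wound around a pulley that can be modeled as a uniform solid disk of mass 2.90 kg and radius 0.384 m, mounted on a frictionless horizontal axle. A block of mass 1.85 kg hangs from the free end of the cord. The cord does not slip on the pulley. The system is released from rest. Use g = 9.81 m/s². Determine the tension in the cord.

T ≈ 7.97 N

I = ½MR² = (1/2)(2.90)(0.384)² = 0.2138 kg·m².
Block: mg − T = ma. Pulley: TR = Iα. No-slip: a = αR, so T = (I/R²)a = 1.450·a.
Then mg = (m + 1.450)a, so a = (1.85)(9.81)/(1.85 + 1.450) = 5.500 m/s².
T = 1.450·a = 7.974 N.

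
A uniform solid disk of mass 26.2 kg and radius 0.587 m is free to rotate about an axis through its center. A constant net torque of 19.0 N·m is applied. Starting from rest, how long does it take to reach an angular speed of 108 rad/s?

I = ½MR² = (1/2)(26.2)(0.587)² = 4.514 kg·m².
α = τ/I = 19.0/4.514 = 4.209 rad/s².
ω = αt ⇒ t = ω/α = 108/4.209 = 25.66 s.

t ≈ 25.7 s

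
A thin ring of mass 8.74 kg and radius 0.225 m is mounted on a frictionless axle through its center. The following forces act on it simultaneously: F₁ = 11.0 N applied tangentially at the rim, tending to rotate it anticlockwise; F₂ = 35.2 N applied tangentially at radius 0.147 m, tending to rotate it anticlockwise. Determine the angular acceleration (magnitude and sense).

I = MR² = (8.74)(0.225)² = 0.4425 kg·m².
Taking anticlockwise as positive: τ₁ = +(11.0)(0.225) = +2.475 N·m; τ₂ = +(35.2)(0.147) = +5.174 N·m.
Net torque τ = 7.649 N·m.
α = τ/I = 7.649/0.4425 = 17.29 rad/s².

α ≈ 17.3 rad/s², anticlockwise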